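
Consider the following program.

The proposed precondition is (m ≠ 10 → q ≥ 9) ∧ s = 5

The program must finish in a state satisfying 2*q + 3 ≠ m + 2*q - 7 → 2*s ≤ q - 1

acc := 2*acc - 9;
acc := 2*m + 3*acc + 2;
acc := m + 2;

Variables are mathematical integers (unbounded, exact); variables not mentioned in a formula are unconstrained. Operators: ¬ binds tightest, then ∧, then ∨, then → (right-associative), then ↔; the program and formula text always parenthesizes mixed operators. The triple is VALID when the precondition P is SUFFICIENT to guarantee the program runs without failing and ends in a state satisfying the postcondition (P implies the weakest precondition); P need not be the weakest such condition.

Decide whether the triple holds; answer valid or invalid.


Working backward. After the program, the postcondition 2*q + 3 ≠ m + 2*q - 7 → 2*s ≤ q - 1 must hold; in canonical form it is m ≠ 10 → 2*s ≤ q - 1.
Before acc := m + 2: m ≠ 10 → 2*s ≤ q - 1
Before acc := 2*m + 3*acc + 2: m ≠ 10 → 2*s ≤ q - 1
Before acc := 2*acc - 9: m ≠ 10 → 2*s ≤ q - 1
The weakest precondition is m ≠ 10 → 2*s ≤ q - 1.
Check whether (m ≠ 10 → q ≥ 9) ∧ s = 5 implies it.
Countermodel: at the initial state m = 11, q = 9, s = 5, the precondition holds but the weakest precondition fails.
Answer: invalid


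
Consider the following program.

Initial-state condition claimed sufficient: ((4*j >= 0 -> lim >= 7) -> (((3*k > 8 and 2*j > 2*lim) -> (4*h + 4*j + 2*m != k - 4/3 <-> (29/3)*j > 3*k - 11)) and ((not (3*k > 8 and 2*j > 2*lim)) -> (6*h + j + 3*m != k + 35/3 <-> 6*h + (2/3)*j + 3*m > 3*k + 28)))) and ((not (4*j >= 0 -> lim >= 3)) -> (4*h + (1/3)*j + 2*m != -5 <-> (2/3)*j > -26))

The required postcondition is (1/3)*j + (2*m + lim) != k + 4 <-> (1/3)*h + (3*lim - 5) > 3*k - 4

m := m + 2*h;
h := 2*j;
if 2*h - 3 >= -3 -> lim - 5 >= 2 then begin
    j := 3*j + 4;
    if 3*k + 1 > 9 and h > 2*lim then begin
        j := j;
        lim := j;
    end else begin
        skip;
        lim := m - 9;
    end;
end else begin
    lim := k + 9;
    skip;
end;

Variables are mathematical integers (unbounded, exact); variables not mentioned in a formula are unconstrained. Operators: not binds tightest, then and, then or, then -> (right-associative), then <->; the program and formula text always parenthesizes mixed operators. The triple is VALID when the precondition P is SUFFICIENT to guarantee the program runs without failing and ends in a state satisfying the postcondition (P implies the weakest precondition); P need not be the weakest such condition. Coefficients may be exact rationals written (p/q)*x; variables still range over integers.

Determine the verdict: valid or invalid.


Working backward. After the program, the postcondition (1/3)*j + (2*m + lim) != k + 4 <-> (1/3)*h + (3*lim - 5) > 3*k - 4 must hold; in canonical form it is (1/3)*j + lim + 2*m != k + 4 <-> (1/3)*h + 3*lim > 3*k + 1.
Then branch requires ((3*k > 8 and h > 2*lim) -> (4*j + 2*m != k - 4/3 <-> (1/3)*h + 9*j > 3*k - 11)) and ((not (3*k > 8 and h > 2*lim)) -> (j + 3*m != k + 35/3 <-> (1/3)*h + 3*m > 3*k + 28)); else branch requires (1/3)*j + 2*m != -5 <-> (1/3)*h > -26.
Before the if: ((2*h >= 0 -> lim >= 7) -> (((3*k > 8 and h > 2*lim) -> (4*j + 2*m != k - 4/3 <-> (1/3)*h + 9*j > 3*k - 11)) and ((not (3*k > 8 and h > 2*lim)) -> (j + 3*m != k + 35/3 <-> (1/3)*h + 3*m > 3*k + 28)))) and ((not (2*h >= 0 -> lim >= 7)) -> ((1/3)*j + 2*m != -5 <-> (1/3)*h > -26))
Before h := 2*j: ((4*j >= 0 -> lim >= 7) -> (((3*k > 8 and 2*j > 2*lim) -> (4*j + 2*m != k - 4/3 <-> (29/3)*j > 3*k - 11)) and ((not (3*k > 8 and 2*j > 2*lim)) -> (j + 3*m != k + 35/3 <-> (2/3)*j + 3*m > 3*k + 28)))) and ((not (4*j >= 0 -> lim >= 7)) -> ((1/3)*j + 2*m != -5 <-> (2/3)*j > -26))
Before m := m + 2*h: ((4*j >= 0 -> lim >= 7) -> (((3*k > 8 and 2*j > 2*lim) -> (4*h + 4*j + 2*m != k - 4/3 <-> (29/3)*j > 3*k - 11)) and ((not (3*k > 8 and 2*j > 2*lim)) -> (6*h + j + 3*m != k + 35/3 <-> 6*h + (2/3)*j + 3*m > 3*k + 28)))) and ((not (4*j >= 0 -> lim >= 7)) -> (4*h + (1/3)*j + 2*m != -5 <-> (2/3)*j > -26))
The weakest precondition is ((4*j >= 0 -> lim >= 7) -> (((3*k > 8 and 2*j > 2*lim) -> (4*h + 4*j + 2*m != k - 4/3 <-> (29/3)*j > 3*k - 11)) and ((not (3*k > 8 and 2*j > 2*lim)) -> (6*h + j + 3*m != k + 35/3 <-> 6*h + (2/3)*j + 3*m > 3*k + 28)))) and ((not (4*j >= 0 -> lim >= 7)) -> (4*h + (1/3)*j + 2*m != -5 <-> (2/3)*j > -26)).
Check whether ((4*j >= 0 -> lim >= 7) -> (((3*k > 8 and 2*j > 2*lim) -> (4*h + 4*j + 2*m != k - 4/3 <-> (29/3)*j > 3*k - 11)) and ((not (3*k > 8 and 2*j > 2*lim)) -> (6*h + j + 3*m != k + 35/3 <-> 6*h + (2/3)*j + 3*m > 3*k + 28)))) and ((not (4*j >= 0 -> lim >= 3)) -> (4*h + (1/3)*j + 2*m != -5 <-> (2/3)*j > -26)) implies it.
Countermodel: at the initial state h = 0, j = 3, k = 0, lim = 3, m = -3, the precondition holds but the weakest precondition fails.
Answer: invalid


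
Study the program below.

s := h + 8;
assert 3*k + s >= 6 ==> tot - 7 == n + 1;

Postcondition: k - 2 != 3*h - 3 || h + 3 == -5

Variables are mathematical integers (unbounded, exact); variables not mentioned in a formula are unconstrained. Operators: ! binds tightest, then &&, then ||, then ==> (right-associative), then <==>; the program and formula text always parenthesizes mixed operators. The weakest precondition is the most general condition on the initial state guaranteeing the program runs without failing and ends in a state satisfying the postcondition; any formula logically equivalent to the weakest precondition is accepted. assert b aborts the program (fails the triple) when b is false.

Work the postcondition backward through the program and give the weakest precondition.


Working backward. After the program, the postcondition k - 2 != 3*h - 3 || h + 3 == -5 must hold; in canonical form it is k != 3*h - 1 || h == -8.
Before assert 3*k + s >= 6 ==> tot - 7 == n + 1: (3*k + s >= 6 ==> tot == n + 8) && (k != 3*h - 1 || h == -8)
Before s := h + 8: (h + 3*k >= -2 ==> tot == n + 8) && (k != 3*h - 1 || h == -8)
Answer: WP = (h + 3*k >= -2 ==> tot == n + 8) && (k != 3*h - 1 || h == -8)


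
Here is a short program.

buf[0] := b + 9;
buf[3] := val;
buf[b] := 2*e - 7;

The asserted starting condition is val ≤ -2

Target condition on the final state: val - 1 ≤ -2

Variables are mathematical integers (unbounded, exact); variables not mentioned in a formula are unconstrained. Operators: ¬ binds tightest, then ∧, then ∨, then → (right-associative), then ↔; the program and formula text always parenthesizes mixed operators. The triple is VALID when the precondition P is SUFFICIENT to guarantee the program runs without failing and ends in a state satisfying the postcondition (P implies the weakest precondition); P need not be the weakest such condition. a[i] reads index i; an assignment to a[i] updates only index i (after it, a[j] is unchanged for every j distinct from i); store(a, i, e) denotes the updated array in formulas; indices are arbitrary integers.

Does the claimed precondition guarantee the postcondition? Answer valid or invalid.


Working backward. After the program, the postcondition val - 1 ≤ -2 must hold; in canonical form it is val ≤ -1.
Before buf[b] := 2*e - 7: val ≤ -1
Before buf[3] := val: val ≤ -1
Before buf[0] := b + 9: val ≤ -1
The weakest precondition is val ≤ -1.
Check whether val ≤ -2 implies it.
Every state satisfying the precondition satisfies the weakest precondition: the implication holds.
Answer: valid


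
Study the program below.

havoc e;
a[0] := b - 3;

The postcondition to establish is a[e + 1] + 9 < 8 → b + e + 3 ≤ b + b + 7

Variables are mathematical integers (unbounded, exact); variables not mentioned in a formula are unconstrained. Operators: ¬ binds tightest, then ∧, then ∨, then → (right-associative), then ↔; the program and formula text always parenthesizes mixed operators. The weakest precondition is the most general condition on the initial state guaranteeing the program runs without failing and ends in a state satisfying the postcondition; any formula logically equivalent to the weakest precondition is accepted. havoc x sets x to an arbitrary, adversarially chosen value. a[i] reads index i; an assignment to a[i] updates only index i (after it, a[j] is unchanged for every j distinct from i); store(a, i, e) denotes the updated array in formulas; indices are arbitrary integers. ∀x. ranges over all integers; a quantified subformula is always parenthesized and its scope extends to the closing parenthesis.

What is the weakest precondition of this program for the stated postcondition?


Working backward. After the program, the postcondition a[e + 1] + 9 < 8 → b + e + 3 ≤ b + b + 7 must hold; in canonical form it is a[e + 1] < -1 → e ≤ b + 4.
Before a[0] := b - 3: store(a, 0, b - 3)[e + 1] < -1 → e ≤ b + 4
Before havoc e: ∀e_1. (store(a, 0, b - 3)[e_1 + 1] < -1 → e_1 ≤ b + 4)
Answer: WP = ∀e_1. (store(a, 0, b - 3)[e_1 + 1] < -1 → e_1 ≤ b + 4)


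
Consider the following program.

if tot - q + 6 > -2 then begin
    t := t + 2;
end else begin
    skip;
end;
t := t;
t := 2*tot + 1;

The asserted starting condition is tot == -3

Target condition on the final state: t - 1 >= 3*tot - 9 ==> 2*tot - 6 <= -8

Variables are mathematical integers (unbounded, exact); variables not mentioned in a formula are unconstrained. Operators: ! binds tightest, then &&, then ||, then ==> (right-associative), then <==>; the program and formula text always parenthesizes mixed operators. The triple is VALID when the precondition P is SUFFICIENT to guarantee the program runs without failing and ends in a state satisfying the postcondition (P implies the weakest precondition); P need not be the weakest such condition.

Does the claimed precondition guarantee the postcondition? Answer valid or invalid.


Working backward. After the program, the postcondition t - 1 >= 3*tot - 9 ==> 2*tot - 6 <= -8 must hold; in canonical form it is t >= 3*tot - 8 ==> 2*tot <= -2.
Before t := 2*tot + 1: tot <= 9 ==> 2*tot <= -2
Before t := t: tot <= 9 ==> 2*tot <= -2
Then branch requires tot <= 9 ==> 2*tot <= -2; else branch requires tot <= 9 ==> 2*tot <= -2.
Before the if: (tot > q - 8 ==> (tot <= 9 ==> 2*tot <= -2)) && ((!(tot > q - 8)) ==> (tot <= 9 ==> 2*tot <= -2))
The weakest precondition is (tot > q - 8 ==> (tot <= 9 ==> 2*tot <= -2)) && ((!(tot > q - 8)) ==> (tot <= 9 ==> 2*tot <= -2)).
Check whether tot == -3 implies it.
Every state satisfying the precondition satisfies the weakest precondition: the implication holds.
Answer: valid


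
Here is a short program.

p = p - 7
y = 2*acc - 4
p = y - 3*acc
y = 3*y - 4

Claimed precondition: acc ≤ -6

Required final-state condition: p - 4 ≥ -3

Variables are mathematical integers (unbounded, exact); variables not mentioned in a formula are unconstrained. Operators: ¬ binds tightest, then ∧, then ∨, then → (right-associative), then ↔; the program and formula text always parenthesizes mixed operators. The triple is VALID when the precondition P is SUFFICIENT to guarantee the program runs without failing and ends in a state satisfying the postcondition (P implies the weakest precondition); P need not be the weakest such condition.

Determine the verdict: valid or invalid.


Working backward. After the program, the postcondition p - 4 ≥ -3 must hold; in canonical form it is p ≥ 1.
Before y := 3*y - 4: p ≥ 1
Before p := y - 3*acc: y ≥ 3*acc + 1
Before y := 2*acc - 4: acc ≤ -5
Before p := p - 7: acc ≤ -5
The weakest precondition is acc ≤ -5.
Check whether acc ≤ -6 implies it.
Every state satisfying the precondition satisfies the weakest precondition: the implication holds.
Answer: valid


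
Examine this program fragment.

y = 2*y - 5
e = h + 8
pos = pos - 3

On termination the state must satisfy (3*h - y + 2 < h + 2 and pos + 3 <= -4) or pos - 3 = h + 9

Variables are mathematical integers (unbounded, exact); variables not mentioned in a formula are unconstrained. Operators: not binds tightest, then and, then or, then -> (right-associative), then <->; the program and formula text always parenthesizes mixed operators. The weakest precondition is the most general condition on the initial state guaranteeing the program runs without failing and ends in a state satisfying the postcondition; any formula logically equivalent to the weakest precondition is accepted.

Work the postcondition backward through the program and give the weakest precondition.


Working backward. After the program, the postcondition (3*h - y + 2 < h + 2 and pos + 3 <= -4) or pos - 3 = h + 9 must hold; in canonical form it is (2*h < y and pos <= -7) or pos = h + 12.
Before pos := pos - 3: (2*h < y and pos <= -4) or pos = h + 15
Before e := h + 8: (2*h < y and pos <= -4) or pos = h + 15
Before y := 2*y - 5: (2*h < 2*y - 5 and pos <= -4) or pos = h + 15
Answer: WP = (2*h < 2*y - 5 and pos <= -4) or pos = h + 15


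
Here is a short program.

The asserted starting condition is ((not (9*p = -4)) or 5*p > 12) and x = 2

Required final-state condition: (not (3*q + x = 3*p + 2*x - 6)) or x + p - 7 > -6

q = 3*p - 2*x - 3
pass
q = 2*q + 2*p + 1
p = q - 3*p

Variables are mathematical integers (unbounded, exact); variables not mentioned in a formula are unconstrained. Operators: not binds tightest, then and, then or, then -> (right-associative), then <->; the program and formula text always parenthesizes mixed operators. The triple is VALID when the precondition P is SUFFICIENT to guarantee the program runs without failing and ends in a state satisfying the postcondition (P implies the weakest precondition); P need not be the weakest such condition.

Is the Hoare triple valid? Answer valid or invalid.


Working backward. After the program, the postcondition (not (3*q + x = 3*p + 2*x - 6)) or x + p - 7 > -6 must hold; in canonical form it is (not (3*q = 3*p + x - 6)) or p + x > 1.
Before p := q - 3*p: (not (9*p = x - 6)) or q + x > 3*p + 1
Before q := 2*q + 2*p + 1: (not (9*p = x - 6)) or 2*q + x > p
Before skip: (not (9*p = x - 6)) or 2*q + x > p
Before q := 3*p - 2*x - 3: (not (9*p = x - 6)) or 5*p > 3*x + 6
The weakest precondition is (not (9*p = x - 6)) or 5*p > 3*x + 6.
Check whether ((not (9*p = -4)) or 5*p > 12) and x = 2 implies it.
Every state satisfying the precondition satisfies the weakest precondition: the implication holds.
Answer: valid


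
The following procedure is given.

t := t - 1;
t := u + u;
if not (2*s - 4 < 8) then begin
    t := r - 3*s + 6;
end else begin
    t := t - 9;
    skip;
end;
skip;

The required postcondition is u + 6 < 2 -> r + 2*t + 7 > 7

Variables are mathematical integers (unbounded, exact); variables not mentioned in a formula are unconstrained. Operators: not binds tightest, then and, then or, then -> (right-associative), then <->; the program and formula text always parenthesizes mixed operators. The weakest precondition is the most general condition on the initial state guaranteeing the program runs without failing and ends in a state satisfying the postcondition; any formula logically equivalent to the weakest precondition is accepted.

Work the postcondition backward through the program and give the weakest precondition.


Working backward. After the program, the postcondition u + 6 < 2 -> r + 2*t + 7 > 7 must hold; in canonical form it is u < -4 -> r + 2*t > 0.
Before skip: u < -4 -> r + 2*t > 0
Then branch requires u < -4 -> 3*r > 6*s - 12; else branch requires u < -4 -> r + 2*t > 18.
Before the if: ((not (2*s < 12)) -> (u < -4 -> 3*r > 6*s - 12)) and (2*s < 12 -> (u < -4 -> r + 2*t > 18))
Before t := u + u: ((not (2*s < 12)) -> (u < -4 -> 3*r > 6*s - 12)) and (2*s < 12 -> (u < -4 -> r + 4*u > 18))
Before t := t - 1: ((not (2*s < 12)) -> (u < -4 -> 3*r > 6*s - 12)) and (2*s < 12 -> (u < -4 -> r + 4*u > 18))
Answer: WP = ((not (2*s < 12)) -> (u < -4 -> 3*r > 6*s - 12)) and (2*s < 12 -> (u < -4 -> r + 4*u > 18))


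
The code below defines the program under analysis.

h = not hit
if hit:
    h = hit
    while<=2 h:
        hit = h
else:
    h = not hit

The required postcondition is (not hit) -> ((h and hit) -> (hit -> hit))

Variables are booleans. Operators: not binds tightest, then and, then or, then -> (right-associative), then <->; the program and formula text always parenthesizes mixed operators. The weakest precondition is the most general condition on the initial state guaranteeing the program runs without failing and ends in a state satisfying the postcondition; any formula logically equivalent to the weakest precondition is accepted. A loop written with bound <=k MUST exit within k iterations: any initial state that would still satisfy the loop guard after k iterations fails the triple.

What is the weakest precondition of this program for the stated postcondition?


Working backward. After the program, the postcondition (not hit) -> ((h and hit) -> (hit -> hit)) must hold; in canonical form it is true.
Then branch requires hit -> (hit -> (not hit)); else branch requires true.
Before the if: hit -> (hit -> (hit -> (not hit)))
Before h := not hit: hit -> (hit -> (hit -> (not hit)))
Answer: WP = hit -> (hit -> (hit -> (not hit)))


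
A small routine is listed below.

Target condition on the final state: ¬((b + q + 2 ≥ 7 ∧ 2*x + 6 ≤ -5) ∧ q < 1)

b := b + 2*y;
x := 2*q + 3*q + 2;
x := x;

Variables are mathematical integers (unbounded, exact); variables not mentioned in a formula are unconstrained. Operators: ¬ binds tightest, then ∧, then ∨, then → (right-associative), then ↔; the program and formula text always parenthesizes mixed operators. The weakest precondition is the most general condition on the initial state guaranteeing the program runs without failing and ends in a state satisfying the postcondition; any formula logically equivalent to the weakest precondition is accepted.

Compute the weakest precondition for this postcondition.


Working backward. After the program, the postcondition ¬((b + q + 2 ≥ 7 ∧ 2*x + 6 ≤ -5) ∧ q < 1) must hold; in canonical form it is ¬(b + q ≥ 5 ∧ 2*x ≤ -11 ∧ q < 1).
Before x := x: ¬(b + q ≥ 5 ∧ 2*x ≤ -11 ∧ q < 1)
Before x := 2*q + 3*q + 2: ¬(b + q ≥ 5 ∧ 10*q ≤ -15 ∧ q < 1)
Before b := b + 2*y: ¬(b + q + 2*y ≥ 5 ∧ 10*q ≤ -15 ∧ q < 1)
Answer: WP = ¬(b + q + 2*y ≥ 5 ∧ 10*q ≤ -15 ∧ q < 1)


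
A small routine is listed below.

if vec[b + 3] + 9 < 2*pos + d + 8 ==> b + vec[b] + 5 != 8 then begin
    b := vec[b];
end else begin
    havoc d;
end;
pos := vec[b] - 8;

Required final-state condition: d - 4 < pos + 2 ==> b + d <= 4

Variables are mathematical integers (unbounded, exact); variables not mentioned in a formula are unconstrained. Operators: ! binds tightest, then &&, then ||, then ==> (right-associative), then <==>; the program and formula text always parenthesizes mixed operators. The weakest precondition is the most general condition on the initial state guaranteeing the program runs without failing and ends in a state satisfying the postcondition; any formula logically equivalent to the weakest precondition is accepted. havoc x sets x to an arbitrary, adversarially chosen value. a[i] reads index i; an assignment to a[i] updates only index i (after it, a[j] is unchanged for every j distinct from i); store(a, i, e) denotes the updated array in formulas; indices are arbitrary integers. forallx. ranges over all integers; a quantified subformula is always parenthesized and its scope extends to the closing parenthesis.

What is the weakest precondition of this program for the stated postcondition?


Working backward. After the program, the postcondition d - 4 < pos + 2 ==> b + d <= 4 must hold; in canonical form it is d < pos + 6 ==> b + d <= 4.
Before pos := vec[b] - 8: d < vec[b] - 2 ==> b + d <= 4
Then branch requires d < vec[vec[b]] - 2 ==> vec[b] + d <= 4; else branch requires forall d_1. (d_1 < vec[b] - 2 ==> b + d_1 <= 4).
Before the if: ((vec[b + 3] < d + 2*pos - 1 ==> vec[b] + b != 3) ==> (d < vec[vec[b]] - 2 ==> vec[b] + d <= 4)) && ((!(vec[b + 3] < d + 2*pos - 1 ==> vec[b] + b != 3)) ==> (forall d_1. (d_1 < vec[b] - 2 ==> b + d_1 <= 4)))
Answer: WP = ((vec[b + 3] < d + 2*pos - 1 ==> vec[b] + b != 3) ==> (d < vec[vec[b]] - 2 ==> vec[b] + d <= 4)) && ((!(vec[b + 3] < d + 2*pos - 1 ==> vec[b] + b != 3)) ==> (forall d_1. (d_1 < vec[b] - 2 ==> b + d_1 <= 4)))


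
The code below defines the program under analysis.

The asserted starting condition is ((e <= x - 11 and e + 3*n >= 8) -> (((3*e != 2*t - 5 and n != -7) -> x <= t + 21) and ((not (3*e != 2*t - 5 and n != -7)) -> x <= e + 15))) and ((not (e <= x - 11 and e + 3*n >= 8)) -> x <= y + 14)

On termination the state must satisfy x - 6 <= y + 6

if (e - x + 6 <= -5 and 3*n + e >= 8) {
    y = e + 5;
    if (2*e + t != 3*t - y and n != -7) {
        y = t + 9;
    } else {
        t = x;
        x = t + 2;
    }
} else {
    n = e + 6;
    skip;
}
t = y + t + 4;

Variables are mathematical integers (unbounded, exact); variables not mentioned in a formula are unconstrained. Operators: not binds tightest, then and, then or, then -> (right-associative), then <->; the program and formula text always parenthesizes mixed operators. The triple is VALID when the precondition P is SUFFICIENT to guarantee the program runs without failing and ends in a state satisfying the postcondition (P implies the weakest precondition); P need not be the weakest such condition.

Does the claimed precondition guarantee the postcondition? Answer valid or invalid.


Working backward. After the program, the postcondition x - 6 <= y + 6 must hold; in canonical form it is x <= y + 12.
Before t := y + t + 4: x <= y + 12
Then branch requires ((3*e != 2*t - 5 and n != -7) -> x <= t + 21) and ((not (3*e != 2*t - 5 and n != -7)) -> x <= e + 15); else branch requires x <= y + 12.
Before the if: ((e <= x - 11 and e + 3*n >= 8) -> (((3*e != 2*t - 5 and n != -7) -> x <= t + 21) and ((not (3*e != 2*t - 5 and n != -7)) -> x <= e + 15))) and ((not (e <= x - 11 and e + 3*n >= 8)) -> x <= y + 12)
The weakest precondition is ((e <= x - 11 and e + 3*n >= 8) -> (((3*e != 2*t - 5 and n != -7) -> x <= t + 21) and ((not (3*e != 2*t - 5 and n != -7)) -> x <= e + 15))) and ((not (e <= x - 11 and e + 3*n >= 8)) -> x <= y + 12).
Check whether ((e <= x - 11 and e + 3*n >= 8) -> (((3*e != 2*t - 5 and n != -7) -> x <= t + 21) and ((not (3*e != 2*t - 5 and n != -7)) -> x <= e + 15))) and ((not (e <= x - 11 and e + 3*n >= 8)) -> x <= y + 14) implies it.
Countermodel: at the initial state e = 0, n = -8, t = 0, x = 16, y = 3, the precondition holds but the weakest precondition fails.
Answer: invalid


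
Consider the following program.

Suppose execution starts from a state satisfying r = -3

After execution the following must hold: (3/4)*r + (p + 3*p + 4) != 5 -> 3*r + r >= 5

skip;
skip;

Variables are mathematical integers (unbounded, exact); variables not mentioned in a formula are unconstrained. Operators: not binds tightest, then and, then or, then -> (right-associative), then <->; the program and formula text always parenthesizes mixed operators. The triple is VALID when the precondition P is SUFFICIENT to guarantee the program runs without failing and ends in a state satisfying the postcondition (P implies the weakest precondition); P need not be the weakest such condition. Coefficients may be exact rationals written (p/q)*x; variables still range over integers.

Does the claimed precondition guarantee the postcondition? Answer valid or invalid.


Working backward. After the program, the postcondition (3/4)*r + (p + 3*p + 4) != 5 -> 3*r + r >= 5 must hold; in canonical form it is 4*p + (3/4)*r != 1 -> 4*r >= 5.
Before skip: 4*p + (3/4)*r != 1 -> 4*r >= 5
Before skip: 4*p + (3/4)*r != 1 -> 4*r >= 5
The weakest precondition is 4*p + (3/4)*r != 1 -> 4*r >= 5.
Check whether r = -3 implies it.
Countermodel: at the initial state p = 0, r = -3, the precondition holds but the weakest precondition fails.
Answer: invalid


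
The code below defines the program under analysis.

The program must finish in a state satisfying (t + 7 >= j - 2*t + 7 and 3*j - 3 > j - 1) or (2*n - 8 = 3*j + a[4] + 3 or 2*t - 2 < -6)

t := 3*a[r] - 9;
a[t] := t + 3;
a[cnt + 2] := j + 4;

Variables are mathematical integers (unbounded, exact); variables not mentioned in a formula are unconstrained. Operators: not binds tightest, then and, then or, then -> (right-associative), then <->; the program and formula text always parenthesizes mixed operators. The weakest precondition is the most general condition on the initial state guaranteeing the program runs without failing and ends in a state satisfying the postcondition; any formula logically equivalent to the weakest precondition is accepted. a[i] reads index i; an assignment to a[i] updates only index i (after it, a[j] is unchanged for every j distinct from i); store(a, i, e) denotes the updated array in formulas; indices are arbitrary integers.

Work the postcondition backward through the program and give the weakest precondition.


Working backward. After the program, the postcondition (t + 7 >= j - 2*t + 7 and 3*j - 3 > j - 1) or (2*n - 8 = 3*j + a[4] + 3 or 2*t - 2 < -6) must hold; in canonical form it is (3*t >= j and 2*j > 2) or 2*n = a[4] + 3*j + 11 or 2*t < -4.
Before a[cnt + 2] := j + 4: (3*t >= j and 2*j > 2) or 2*n = store(a, cnt + 2, j + 4)[4] + 3*j + 11 or 2*t < -4
Before a[t] := t + 3: (3*t >= j and 2*j > 2) or 2*n = store(store(a, t, t + 3), cnt + 2, j + 4)[4] + 3*j + 11 or 2*t < -4
Before t := 3*a[r] - 9: (9*a[r] >= j + 27 and 2*j > 2) or 2*n = store(store(a, 3*a[r] - 9, 3*a[r] - 6), cnt + 2, j + 4)[4] + 3*j + 11 or 6*a[r] < 14
Answer: WP = (9*a[r] >= j + 27 and 2*j > 2) or 2*n = store(store(a, 3*a[r] - 9, 3*a[r] - 6), cnt + 2, j + 4)[4] + 3*j + 11 or 6*a[r] < 14


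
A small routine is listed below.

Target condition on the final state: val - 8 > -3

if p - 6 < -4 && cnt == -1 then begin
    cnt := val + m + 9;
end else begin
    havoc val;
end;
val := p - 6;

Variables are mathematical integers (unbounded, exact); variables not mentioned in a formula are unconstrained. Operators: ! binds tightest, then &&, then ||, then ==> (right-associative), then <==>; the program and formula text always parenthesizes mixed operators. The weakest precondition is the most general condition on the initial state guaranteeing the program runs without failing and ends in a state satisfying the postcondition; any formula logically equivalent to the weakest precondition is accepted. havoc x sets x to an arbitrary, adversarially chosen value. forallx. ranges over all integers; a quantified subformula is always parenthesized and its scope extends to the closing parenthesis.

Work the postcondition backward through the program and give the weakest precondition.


Working backward. After the program, the postcondition val - 8 > -3 must hold; in canonical form it is val > 5.
Before val := p - 6: p > 11
Then branch requires p > 11; else branch requires p > 11.
Before the if: ((p < 2 && cnt == -1) ==> p > 11) && ((!(p < 2 && cnt == -1)) ==> p > 11)
Answer: WP = ((p < 2 && cnt == -1) ==> p > 11) && ((!(p < 2 && cnt == -1)) ==> p > 11)


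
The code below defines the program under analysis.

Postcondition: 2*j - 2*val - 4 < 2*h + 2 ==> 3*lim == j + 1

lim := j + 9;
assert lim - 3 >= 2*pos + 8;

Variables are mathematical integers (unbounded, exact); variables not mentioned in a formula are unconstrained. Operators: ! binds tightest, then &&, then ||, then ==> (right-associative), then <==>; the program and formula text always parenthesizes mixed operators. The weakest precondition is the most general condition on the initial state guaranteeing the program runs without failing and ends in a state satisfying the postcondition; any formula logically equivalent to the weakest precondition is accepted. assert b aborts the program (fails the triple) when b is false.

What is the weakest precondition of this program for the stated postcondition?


Working backward. After the program, the postcondition 2*j - 2*val - 4 < 2*h + 2 ==> 3*lim == j + 1 must hold; in canonical form it is 2*j < 2*h + 2*val + 6 ==> 3*lim == j + 1.
Before assert lim - 3 >= 2*pos + 8: lim >= 2*pos + 11 && (2*j < 2*h + 2*val + 6 ==> 3*lim == j + 1)
Before lim := j + 9: j >= 2*pos + 2 && (2*j < 2*h + 2*val + 6 ==> 2*j == -26)
Answer: WP = j >= 2*pos + 2 && (2*j < 2*h + 2*val + 6 ==> 2*j == -26)


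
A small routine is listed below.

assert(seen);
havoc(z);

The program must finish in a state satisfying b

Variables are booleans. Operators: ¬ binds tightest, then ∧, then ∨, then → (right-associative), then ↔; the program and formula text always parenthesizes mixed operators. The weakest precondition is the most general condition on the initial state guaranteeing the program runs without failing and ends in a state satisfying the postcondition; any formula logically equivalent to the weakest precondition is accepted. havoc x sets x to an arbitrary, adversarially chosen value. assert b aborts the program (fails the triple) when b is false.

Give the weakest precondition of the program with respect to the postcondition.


Working backward. After the program, b must hold.
Before havoc z: b
Before assert seen: seen ∧ b
Answer: WP = seen ∧ b


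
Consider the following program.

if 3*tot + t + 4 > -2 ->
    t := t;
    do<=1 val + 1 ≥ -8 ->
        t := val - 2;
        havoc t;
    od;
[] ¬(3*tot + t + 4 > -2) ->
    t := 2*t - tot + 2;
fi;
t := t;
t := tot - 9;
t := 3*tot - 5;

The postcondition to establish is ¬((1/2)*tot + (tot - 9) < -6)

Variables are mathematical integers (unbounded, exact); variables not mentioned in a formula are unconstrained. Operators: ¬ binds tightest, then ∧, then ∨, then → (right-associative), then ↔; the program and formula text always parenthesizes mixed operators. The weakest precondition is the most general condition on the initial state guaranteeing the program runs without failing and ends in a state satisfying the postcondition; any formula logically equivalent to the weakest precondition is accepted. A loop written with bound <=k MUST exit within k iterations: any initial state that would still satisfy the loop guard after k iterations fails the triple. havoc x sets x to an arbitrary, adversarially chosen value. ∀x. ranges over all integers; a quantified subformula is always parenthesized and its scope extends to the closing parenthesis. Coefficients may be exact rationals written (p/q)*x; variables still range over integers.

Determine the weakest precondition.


Working backward. After the program, the postcondition ¬((1/2)*tot + (tot - 9) < -6) must hold; in canonical form it is ¬((3/2)*tot < 3).
Before t := 3*tot - 5: ¬((3/2)*tot < 3)
Before t := tot - 9: ¬((3/2)*tot < 3)
Before t := t: ¬((3/2)*tot < 3)
Then branch requires (val ≥ -9 → ((¬(val ≥ -9)) ∧ (¬((3/2)*tot < 3)))) ∧ ((¬(val ≥ -9)) → (¬((3/2)*tot < 3))); else branch requires ¬((3/2)*tot < 3).
Before the if: (t + 3*tot > -6 → ((val ≥ -9 → ((¬(val ≥ -9)) ∧ (¬((3/2)*tot < 3)))) ∧ ((¬(val ≥ -9)) → (¬((3/2)*tot < 3))))) ∧ ((¬(t + 3*tot > -6)) → (¬((3/2)*tot < 3)))
Answer: WP = (t + 3*tot > -6 → ((val ≥ -9 → ((¬(val ≥ -9)) ∧ (¬((3/2)*tot < 3)))) ∧ ((¬(val ≥ -9)) → (¬((3/2)*tot < 3))))) ∧ ((¬(t + 3*tot > -6)) → (¬((3/2)*tot < 3)))


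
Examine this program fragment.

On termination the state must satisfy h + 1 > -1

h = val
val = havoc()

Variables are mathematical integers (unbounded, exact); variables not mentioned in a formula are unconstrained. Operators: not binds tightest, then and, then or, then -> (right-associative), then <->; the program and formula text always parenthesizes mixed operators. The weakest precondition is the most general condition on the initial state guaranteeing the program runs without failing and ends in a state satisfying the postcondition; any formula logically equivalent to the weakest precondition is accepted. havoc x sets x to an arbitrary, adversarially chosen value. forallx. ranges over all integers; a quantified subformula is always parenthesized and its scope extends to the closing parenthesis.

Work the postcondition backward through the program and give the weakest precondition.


Working backward. After the program, the postcondition h + 1 > -1 must hold; in canonical form it is h > -2.
Before havoc val: h > -2
Before h := val: val > -2
Answer: WP = val > -2


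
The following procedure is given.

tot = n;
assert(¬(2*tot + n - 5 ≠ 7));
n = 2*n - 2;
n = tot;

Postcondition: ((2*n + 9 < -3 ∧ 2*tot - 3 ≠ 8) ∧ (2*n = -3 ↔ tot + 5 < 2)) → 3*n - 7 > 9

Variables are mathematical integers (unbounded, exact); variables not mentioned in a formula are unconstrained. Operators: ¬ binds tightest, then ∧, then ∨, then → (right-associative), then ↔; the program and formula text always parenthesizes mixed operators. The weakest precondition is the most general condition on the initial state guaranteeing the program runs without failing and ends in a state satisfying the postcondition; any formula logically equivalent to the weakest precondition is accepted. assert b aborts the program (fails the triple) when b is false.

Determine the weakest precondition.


Working backward. After the program, the postcondition ((2*n + 9 < -3 ∧ 2*tot - 3 ≠ 8) ∧ (2*n = -3 ↔ tot + 5 < 2)) → 3*n - 7 > 9 must hold; in canonical form it is (2*n < -12 ∧ 2*tot ≠ 11 ∧ (2*n = -3 ↔ tot < -3)) → 3*n > 16.
Before n := tot: (2*tot < -12 ∧ 2*tot ≠ 11 ∧ (2*tot = -3 ↔ tot < -3)) → 3*tot > 16
Before n := 2*n - 2: (2*tot < -12 ∧ 2*tot ≠ 11 ∧ (2*tot = -3 ↔ tot < -3)) → 3*tot > 16
Before assert ¬(2*tot + n - 5 ≠ 7): (¬(n + 2*tot ≠ 12)) ∧ ((2*tot < -12 ∧ 2*tot ≠ 11 ∧ (2*tot = -3 ↔ tot < -3)) → 3*tot > 16)
Before tot := n: (¬(3*n ≠ 12)) ∧ ((2*n < -12 ∧ 2*n ≠ 11 ∧ (2*n = -3 ↔ n < -3)) → 3*n > 16)
Answer: WP = (¬(3*n ≠ 12)) ∧ ((2*n < -12 ∧ 2*n ≠ 11 ∧ (2*n = -3 ↔ n < -3)) → 3*n > 16)


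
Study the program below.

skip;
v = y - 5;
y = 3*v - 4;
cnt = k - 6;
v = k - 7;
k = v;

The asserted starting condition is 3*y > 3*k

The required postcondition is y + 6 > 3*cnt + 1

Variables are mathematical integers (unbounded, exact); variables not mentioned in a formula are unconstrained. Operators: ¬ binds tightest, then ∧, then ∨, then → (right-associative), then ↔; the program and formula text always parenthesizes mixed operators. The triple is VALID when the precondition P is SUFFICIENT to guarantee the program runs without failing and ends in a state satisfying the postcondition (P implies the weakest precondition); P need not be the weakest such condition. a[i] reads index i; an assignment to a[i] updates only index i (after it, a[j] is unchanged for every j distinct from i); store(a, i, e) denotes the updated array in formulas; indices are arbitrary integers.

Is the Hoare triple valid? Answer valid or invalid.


Working backward. After the program, the postcondition y + 6 > 3*cnt + 1 must hold; in canonical form it is y > 3*cnt - 5.
Before k := v: y > 3*cnt - 5
Before v := k - 7: y > 3*cnt - 5
Before cnt := k - 6: y > 3*k - 23
Before y := 3*v - 4: 3*v > 3*k - 19
Before v := y - 5: 3*y > 3*k - 4
Before skip: 3*y > 3*k - 4
The weakest precondition is 3*y > 3*k - 4.
Check whether 3*y > 3*k implies it.
Every state satisfying the precondition satisfies the weakest precondition: the implication holds.
Answer: valid


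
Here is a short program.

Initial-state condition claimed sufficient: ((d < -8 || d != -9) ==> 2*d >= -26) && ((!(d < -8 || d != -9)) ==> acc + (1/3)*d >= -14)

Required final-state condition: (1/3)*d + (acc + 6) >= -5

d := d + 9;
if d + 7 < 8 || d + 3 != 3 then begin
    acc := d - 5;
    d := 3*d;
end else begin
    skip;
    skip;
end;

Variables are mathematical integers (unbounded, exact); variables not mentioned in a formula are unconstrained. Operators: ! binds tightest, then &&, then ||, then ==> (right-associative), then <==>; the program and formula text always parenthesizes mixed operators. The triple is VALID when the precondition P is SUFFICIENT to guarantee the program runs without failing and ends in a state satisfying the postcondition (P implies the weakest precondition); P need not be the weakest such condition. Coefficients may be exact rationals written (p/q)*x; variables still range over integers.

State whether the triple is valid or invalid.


Working backward. After the program, the postcondition (1/3)*d + (acc + 6) >= -5 must hold; in canonical form it is acc + (1/3)*d >= -11.
Then branch requires 2*d >= -6; else branch requires acc + (1/3)*d >= -11.
Before the if: ((d < 1 || d != 0) ==> 2*d >= -6) && ((!(d < 1 || d != 0)) ==> acc + (1/3)*d >= -11)
Before d := d + 9: ((d < -8 || d != -9) ==> 2*d >= -24) && ((!(d < -8 || d != -9)) ==> acc + (1/3)*d >= -14)
The weakest precondition is ((d < -8 || d != -9) ==> 2*d >= -24) && ((!(d < -8 || d != -9)) ==> acc + (1/3)*d >= -14).
Check whether ((d < -8 || d != -9) ==> 2*d >= -26) && ((!(d < -8 || d != -9)) ==> acc + (1/3)*d >= -14) implies it.
Countermodel: at the initial state acc = 0, d = -13, the precondition holds but the weakest precondition fails.
Answer: invalid


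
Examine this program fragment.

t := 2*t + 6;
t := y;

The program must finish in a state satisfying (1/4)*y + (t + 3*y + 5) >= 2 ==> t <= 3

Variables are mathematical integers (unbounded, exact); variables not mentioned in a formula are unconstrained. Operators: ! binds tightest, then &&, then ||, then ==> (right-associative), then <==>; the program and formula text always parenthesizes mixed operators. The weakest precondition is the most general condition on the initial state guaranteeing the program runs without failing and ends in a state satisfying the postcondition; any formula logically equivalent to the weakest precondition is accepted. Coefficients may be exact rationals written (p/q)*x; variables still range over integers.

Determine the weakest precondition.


Working backward. After the program, the postcondition (1/4)*y + (t + 3*y + 5) >= 2 ==> t <= 3 must hold; in canonical form it is t + (13/4)*y >= -3 ==> t <= 3.
Before t := y: (17/4)*y >= -3 ==> y <= 3
Before t := 2*t + 6: (17/4)*y >= -3 ==> y <= 3
Answer: WP = (17/4)*y >= -3 ==> y <= 3


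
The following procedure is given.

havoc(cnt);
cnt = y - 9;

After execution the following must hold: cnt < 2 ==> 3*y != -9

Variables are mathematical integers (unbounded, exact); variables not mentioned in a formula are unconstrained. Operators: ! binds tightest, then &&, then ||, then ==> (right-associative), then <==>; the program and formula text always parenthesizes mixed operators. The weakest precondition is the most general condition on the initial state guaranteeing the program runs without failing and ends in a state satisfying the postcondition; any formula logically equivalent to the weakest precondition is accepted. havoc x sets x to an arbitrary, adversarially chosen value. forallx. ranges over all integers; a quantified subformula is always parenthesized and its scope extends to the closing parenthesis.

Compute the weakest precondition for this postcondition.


Working backward. After the program, cnt < 2 ==> 3*y != -9 must hold.
Before cnt := y - 9: y < 11 ==> 3*y != -9
Before havoc cnt: y < 11 ==> 3*y != -9
Answer: WP = y < 11 ==> 3*y != -9


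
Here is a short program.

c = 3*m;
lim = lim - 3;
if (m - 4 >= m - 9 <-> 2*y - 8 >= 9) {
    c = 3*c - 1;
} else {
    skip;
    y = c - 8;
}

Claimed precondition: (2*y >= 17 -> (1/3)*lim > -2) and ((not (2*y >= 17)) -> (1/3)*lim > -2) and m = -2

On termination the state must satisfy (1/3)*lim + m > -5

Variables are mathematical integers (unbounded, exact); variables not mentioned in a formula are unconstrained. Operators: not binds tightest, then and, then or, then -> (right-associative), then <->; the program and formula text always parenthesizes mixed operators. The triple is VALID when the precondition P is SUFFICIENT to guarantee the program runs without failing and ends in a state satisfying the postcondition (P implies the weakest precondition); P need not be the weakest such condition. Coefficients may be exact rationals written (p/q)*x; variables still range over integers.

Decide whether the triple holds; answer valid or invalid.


Working backward. After the program, (1/3)*lim + m > -5 must hold.
Then branch requires (1/3)*lim + m > -5; else branch requires (1/3)*lim + m > -5.
Before the if: (2*y >= 17 -> (1/3)*lim + m > -5) and ((not (2*y >= 17)) -> (1/3)*lim + m > -5)
Before lim := lim - 3: (2*y >= 17 -> (1/3)*lim + m > -4) and ((not (2*y >= 17)) -> (1/3)*lim + m > -4)
Before c := 3*m: (2*y >= 17 -> (1/3)*lim + m > -4) and ((not (2*y >= 17)) -> (1/3)*lim + m > -4)
The weakest precondition is (2*y >= 17 -> (1/3)*lim + m > -4) and ((not (2*y >= 17)) -> (1/3)*lim + m > -4).
Check whether (2*y >= 17 -> (1/3)*lim > -2) and ((not (2*y >= 17)) -> (1/3)*lim > -2) and m = -2 implies it.
Every state satisfying the precondition satisfies the weakest precondition: the implication holds.
Answer: valid
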